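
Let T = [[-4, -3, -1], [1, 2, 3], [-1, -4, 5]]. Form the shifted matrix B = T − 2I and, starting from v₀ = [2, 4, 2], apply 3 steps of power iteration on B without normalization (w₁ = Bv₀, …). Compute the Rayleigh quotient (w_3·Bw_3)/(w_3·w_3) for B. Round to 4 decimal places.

B = T − 2I has rows (-6, -3, -1); (1, 0, 3); (-1, -4, 3)
w1 = Bv₀ = (-26, 8, -12)
w2 = Bw1 = (144, -62, -42)
w3 = Bw2 = (-636, 18, -22)
Bw3 = (3784, -702, 498)
w3·Bw3 = -2430216; w3·w3 = 405304; μ ≈ -2430216/405304 = -5.9960

μ ≈ -5.9960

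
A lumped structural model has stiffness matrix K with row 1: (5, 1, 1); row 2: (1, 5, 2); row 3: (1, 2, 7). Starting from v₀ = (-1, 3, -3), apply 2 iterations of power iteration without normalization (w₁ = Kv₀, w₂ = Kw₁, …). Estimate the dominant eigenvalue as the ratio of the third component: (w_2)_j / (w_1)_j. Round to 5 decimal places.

λ ≈ 6.31250

w1 = Kv₀ = (-5, 8, -16)
w2 = Kw1 = (-33, 3, -101)
Ratio at component: -101 / -16 = 6.31250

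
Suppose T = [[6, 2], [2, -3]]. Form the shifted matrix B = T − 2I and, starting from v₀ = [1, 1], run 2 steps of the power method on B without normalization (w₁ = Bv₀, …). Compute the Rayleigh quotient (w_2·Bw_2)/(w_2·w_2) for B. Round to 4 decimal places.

μ ≈ -0.3846

B = T − 2I has rows (4, 2); (2, -5)
w1 = Bv₀ = (4·1 + 2·1; 2·1 + (-5)·1) = (6, -3)
w2 = Bw1 = (4·6 + 2·(-3); 2·6 + (-5)·(-3)) = (18, 27)
Bw2 = (126, -99)
w2·Bw2 = -405; w2·w2 = 1053; μ ≈ -405/1053 = -0.3846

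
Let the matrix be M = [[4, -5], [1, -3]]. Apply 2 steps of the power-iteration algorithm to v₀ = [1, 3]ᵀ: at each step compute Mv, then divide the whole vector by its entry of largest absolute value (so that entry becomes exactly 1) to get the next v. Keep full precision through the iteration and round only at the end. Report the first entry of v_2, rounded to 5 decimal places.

-0.30769

Mv0 = (-11.000000, -8.000000); divide by -11.000000 → v1 = (1.000000, 0.727273)
Mv1 = (0.363636, -1.181818); divide by -1.181818 → v2 = (-0.307692, 1.000000)
Requested entry of v2: -4/13 = -0.30769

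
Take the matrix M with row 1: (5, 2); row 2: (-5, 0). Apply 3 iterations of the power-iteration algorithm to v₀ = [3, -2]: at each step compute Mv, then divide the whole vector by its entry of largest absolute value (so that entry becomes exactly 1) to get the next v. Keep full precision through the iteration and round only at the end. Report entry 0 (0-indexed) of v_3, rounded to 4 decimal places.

Mv0 = (11.00000, -15.00000); divide by -15.00000 → v1 = (-0.73333, 1.00000)
Mv1 = (-1.66667, 3.66667); divide by 3.66667 → v2 = (-0.45455, 1.00000)
Mv2 = (-0.27273, 2.27273); divide by 2.27273 → v3 = (-0.12000, 1.00000)
Requested entry of v3: 15/-125 = -0.1200

-0.1200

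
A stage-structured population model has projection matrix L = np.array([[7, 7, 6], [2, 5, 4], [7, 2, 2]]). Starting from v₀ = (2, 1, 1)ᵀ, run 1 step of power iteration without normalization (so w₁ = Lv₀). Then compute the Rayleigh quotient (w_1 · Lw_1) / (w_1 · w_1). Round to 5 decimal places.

λ ≈ 14.30196

w1 = Lv₀ = (7·2 + 7·1 + 6·1; 2·2 + 5·1 + 4·1; 7·2 + 2·1 + 2·1) = (27, 13, 18)
Lw1 = (388, 191, 251)
w1·Lw1 = 27·388 + 13·191 + 18·251 = 17477; w1·w1 = 27·27 + 13·13 + 18·18 = 1222
λ ≈ 17477/1222 = 14.30196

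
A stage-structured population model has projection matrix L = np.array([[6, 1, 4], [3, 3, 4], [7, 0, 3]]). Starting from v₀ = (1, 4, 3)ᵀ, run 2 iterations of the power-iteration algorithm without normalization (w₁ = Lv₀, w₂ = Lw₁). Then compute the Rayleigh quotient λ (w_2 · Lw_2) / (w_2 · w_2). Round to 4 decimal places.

w1 = Lv₀ = (22, 27, 16)
w2 = Lw1 = (223, 211, 202)
Lw2 = (2357, 2110, 2167)
w2·Lw2 = 223·2357 + 211·2110 + 202·2167 = 1408555; w2·w2 = 223·223 + 211·211 + 202·202 = 135054
λ ≈ 1408555/135054 = 10.4296

λ ≈ 10.4296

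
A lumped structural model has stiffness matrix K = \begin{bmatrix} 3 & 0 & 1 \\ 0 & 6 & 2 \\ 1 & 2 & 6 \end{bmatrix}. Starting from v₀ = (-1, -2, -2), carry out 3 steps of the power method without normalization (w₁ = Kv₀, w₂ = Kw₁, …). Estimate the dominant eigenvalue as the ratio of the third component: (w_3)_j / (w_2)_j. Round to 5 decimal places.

λ ≈ 8.10072

w1 = Kv₀ = (3·(-1) + 0·(-2) + 1·(-2); 0·(-1) + 6·(-2) + 2·(-2); 1·(-1) + 2·(-2) + 6·(-2)) = (-5, -16, -17)
w2 = Kw1 = (3·(-5) + 0·(-16) + 1·(-17); 0·(-5) + 6·(-16) + 2·(-17); 1·(-5) + 2·(-16) + 6·(-17)) = (-32, -130, -139)
w3 = Kw2 = (-235, -1058, -1126)
Ratio at component: -1126 / -139 = 8.10072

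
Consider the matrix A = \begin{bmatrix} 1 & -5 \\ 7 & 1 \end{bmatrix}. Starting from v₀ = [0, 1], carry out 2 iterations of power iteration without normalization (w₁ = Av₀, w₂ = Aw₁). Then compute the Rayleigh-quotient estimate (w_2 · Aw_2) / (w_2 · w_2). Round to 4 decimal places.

w1 = Av₀ = (1·0 + (-5)·1; 7·0 + 1·1) = (-5, 1)
w2 = Aw1 = (1·(-5) + (-5)·1; 7·(-5) + 1·1) = (-10, -34)
Aw2 = (160, -104)
w2·Aw2 = (-10)·160 + (-34)·(-104) = 1936; w2·w2 = (-10)·(-10) + (-34)·(-34) = 1256
λ ≈ 1936/1256 = 1.5414

λ ≈ 1.5414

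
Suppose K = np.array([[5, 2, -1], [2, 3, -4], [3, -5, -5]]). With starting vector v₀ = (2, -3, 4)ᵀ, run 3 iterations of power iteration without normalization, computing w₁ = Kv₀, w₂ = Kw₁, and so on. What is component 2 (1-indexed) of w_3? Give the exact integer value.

-687

w1 = Kv₀ = (5·2 + 2·(-3) + (-1)·4; 2·2 + 3·(-3) + (-4)·4; 3·2 + (-5)·(-3) + (-5)·4) = (0, -21, 1)
w2 = Kw1 = (5·0 + 2·(-21) + (-1)·1; 2·0 + 3·(-21) + (-4)·1; 3·0 + (-5)·(-21) + (-5)·1) = (-43, -67, 100)
w3 = Kw2 = (-449, -687, -294)
The requested component of w3 is -687.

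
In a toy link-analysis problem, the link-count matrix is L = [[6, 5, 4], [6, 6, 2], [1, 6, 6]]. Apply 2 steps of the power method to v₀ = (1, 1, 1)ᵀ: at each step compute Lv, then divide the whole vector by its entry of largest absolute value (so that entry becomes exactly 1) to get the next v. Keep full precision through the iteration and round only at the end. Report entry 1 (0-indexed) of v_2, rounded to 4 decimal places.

Lv0 = (15.00000, 14.00000, 13.00000); divide by 15.00000 → v1 = (1.00000, 0.93333, 0.86667)
Lv1 = (14.13333, 13.33333, 11.80000); divide by 14.13333 → v2 = (1.00000, 0.94340, 0.83491)
Requested entry of v2: 200/212 = 0.9434

0.9434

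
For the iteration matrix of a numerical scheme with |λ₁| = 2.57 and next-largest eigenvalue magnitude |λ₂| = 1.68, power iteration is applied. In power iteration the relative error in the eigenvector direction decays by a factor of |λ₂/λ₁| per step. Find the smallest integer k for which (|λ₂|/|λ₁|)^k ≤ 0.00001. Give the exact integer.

28

|λ₂/λ₁| = 1.68/2.57 = 0.65370
Need k ≥ ln(0.00001) / ln(0.65370) = -11.5129 / -0.4251 ≈ 27.082
Smallest integer k satisfying the bound: 28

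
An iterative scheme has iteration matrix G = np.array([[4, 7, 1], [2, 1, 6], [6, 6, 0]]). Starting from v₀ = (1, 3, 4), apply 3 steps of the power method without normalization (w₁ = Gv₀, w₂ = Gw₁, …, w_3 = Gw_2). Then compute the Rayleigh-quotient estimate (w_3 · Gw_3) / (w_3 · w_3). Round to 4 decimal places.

w1 = Gv₀ = (4·1 + 7·3 + 1·4; 2·1 + 1·3 + 6·4; 6·1 + 6·3 + 0·4) = (29, 29, 24)
w2 = Gw1 = (4·29 + 7·29 + 1·24; 2·29 + 1·29 + 6·24; 6·29 + 6·29 + 0·24) = (343, 231, 348)
w3 = Gw2 = (3337, 3005, 3444)
Gw3 = (37827, 30343, 38052)
w3·Gw3 = 3337·37827 + 3005·30343 + 3444·38052 = 348460502; w3·w3 = 3337·3337 + 3005·3005 + 3444·3444 = 32026730
λ ≈ 348460502/32026730 = 10.8803

10.8803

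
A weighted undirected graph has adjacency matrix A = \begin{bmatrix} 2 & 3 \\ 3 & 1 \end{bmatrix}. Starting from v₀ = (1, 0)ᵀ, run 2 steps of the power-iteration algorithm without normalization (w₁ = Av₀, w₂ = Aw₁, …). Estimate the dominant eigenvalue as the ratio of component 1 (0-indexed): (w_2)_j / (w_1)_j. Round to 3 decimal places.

w1 = Av₀ = (2·1 + 3·0; 3·1 + 1·0) = (2, 3)
w2 = Aw1 = (2·2 + 3·3; 3·2 + 1·3) = (13, 9)
Ratio at component: 9 / 3 = 3.000

3.000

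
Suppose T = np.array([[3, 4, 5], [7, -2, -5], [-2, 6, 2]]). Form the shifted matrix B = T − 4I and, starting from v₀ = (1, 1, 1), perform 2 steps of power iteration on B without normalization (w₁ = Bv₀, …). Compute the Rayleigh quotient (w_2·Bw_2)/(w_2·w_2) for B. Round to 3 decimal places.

-6.468

B = T − 4I has rows (-1, 4, 5); (7, -6, -5); (-2, 6, -2)
w1 = Bv₀ = (8, -4, 2)
w2 = Bw1 = (-14, 70, -44)
Bw2 = (74, -298, 536)
w2·Bw2 = -45480; w2·w2 = 7032; μ ≈ -45480/7032 = -6.468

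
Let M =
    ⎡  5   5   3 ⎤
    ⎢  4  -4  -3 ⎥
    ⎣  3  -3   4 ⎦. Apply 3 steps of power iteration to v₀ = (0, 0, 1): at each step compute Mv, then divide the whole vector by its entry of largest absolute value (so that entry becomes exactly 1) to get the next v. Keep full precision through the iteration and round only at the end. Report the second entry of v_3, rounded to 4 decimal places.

-0.4595

Mv0 = (3.00000, -3.00000, 4.00000); divide by 4.00000 → v1 = (0.75000, -0.75000, 1.00000)
Mv1 = (3.00000, 3.00000, 8.50000); divide by 8.50000 → v2 = (0.35294, 0.35294, 1.00000)
Mv2 = (6.52941, -3.00000, 4.00000); divide by 6.52941 → v3 = (1.00000, -0.45946, 0.61261)
Requested entry of v3: -102/222 = -0.4595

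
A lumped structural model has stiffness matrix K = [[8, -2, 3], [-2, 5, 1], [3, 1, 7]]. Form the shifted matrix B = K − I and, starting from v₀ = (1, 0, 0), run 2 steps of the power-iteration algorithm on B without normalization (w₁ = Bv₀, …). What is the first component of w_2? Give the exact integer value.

62

B = K − I has rows (7, -2, 3); (-2, 4, 1); (3, 1, 6)
w1 = Bv₀ = (7·1 + (-2)·0 + 3·0; (-2)·1 + 4·0 + 1·0; 3·1 + 1·0 + 6·0) = (7, -2, 3)
w2 = Bw1 = (7·7 + (-2)·(-2) + 3·3; (-2)·7 + 4·(-2) + 1·3; 3·7 + 1·(-2) + 6·3) = (62, -19, 37)
Requested component of w2: 62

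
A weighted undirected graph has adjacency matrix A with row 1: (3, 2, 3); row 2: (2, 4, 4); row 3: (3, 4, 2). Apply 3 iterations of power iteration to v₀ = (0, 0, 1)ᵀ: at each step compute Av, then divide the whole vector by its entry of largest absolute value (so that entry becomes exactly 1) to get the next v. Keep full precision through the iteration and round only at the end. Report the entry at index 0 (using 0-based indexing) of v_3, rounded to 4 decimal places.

Av0 = (3.00000, 4.00000, 2.00000); divide by 4.00000 → v1 = (0.75000, 1.00000, 0.50000)
Av1 = (5.75000, 7.50000, 7.25000); divide by 7.50000 → v2 = (0.76667, 1.00000, 0.96667)
Av2 = (7.20000, 9.40000, 8.23333); divide by 9.40000 → v3 = (0.76596, 1.00000, 0.87589)
Requested entry of v3: 216/282 = 0.7660

0.7660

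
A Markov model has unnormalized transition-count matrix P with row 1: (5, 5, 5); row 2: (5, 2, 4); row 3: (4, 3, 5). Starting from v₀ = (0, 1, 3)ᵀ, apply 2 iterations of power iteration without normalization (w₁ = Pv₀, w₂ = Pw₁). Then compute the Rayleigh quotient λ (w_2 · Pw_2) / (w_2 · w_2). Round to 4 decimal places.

λ ≈ 12.8199

w1 = Pv₀ = (20, 14, 18)
w2 = Pw1 = (260, 200, 212)
Pw2 = (3360, 2548, 2700)
w2·Pw2 = 260·3360 + 200·2548 + 212·2700 = 1955600; w2·w2 = 260·260 + 200·200 + 212·212 = 152544
λ ≈ 1955600/152544 = 12.8199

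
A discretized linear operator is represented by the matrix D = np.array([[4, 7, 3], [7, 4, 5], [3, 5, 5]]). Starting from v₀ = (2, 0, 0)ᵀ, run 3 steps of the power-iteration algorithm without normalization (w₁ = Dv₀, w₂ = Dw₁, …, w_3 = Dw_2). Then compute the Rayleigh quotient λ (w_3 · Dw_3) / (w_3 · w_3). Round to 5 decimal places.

14.43061

w1 = Dv₀ = (4·2 + 7·0 + 3·0; 7·2 + 4·0 + 5·0; 3·2 + 5·0 + 5·0) = (8, 14, 6)
w2 = Dw1 = (4·8 + 7·14 + 3·6; 7·8 + 4·14 + 5·6; 3·8 + 5·14 + 5·6) = (148, 142, 124)
w3 = Dw2 = (1958, 2224, 1774)
Dw3 = (28722, 31472, 25864)
w3·Dw3 = 1958·28722 + 2224·31472 + 1774·25864 = 172114140; w3·w3 = 1958·1958 + 2224·2224 + 1774·1774 = 11927016
λ ≈ 172114140/11927016 = 14.43061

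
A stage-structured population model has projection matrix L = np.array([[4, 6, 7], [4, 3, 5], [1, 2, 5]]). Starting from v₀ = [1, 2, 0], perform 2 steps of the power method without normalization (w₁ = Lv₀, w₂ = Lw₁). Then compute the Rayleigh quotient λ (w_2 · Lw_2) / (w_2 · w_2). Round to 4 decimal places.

11.1166

w1 = Lv₀ = (4·1 + 6·2 + 7·0; 4·1 + 3·2 + 5·0; 1·1 + 2·2 + 5·0) = (16, 10, 5)
w2 = Lw1 = (4·16 + 6·10 + 7·5; 4·16 + 3·10 + 5·5; 1·16 + 2·10 + 5·5) = (159, 119, 61)
Lw2 = (1777, 1298, 702)
w2·Lw2 = 159·1777 + 119·1298 + 61·702 = 479827; w2·w2 = 159·159 + 119·119 + 61·61 = 43163
λ ≈ 479827/43163 = 11.1166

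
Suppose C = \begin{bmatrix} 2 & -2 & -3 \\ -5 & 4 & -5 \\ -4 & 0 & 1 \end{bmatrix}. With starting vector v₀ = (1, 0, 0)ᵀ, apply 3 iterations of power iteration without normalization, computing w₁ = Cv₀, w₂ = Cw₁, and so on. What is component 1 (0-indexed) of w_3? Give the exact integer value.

-110

w1 = Cv₀ = (2·1 + (-2)·0 + (-3)·0; (-5)·1 + 4·0 + (-5)·0; (-4)·1 + 0·0 + 1·0) = (2, -5, -4)
w2 = Cw1 = (2·2 + (-2)·(-5) + (-3)·(-4); (-5)·2 + 4·(-5) + (-5)·(-4); (-4)·2 + 0·(-5) + 1·(-4)) = (26, -10, -12)
w3 = Cw2 = (108, -110, -116)
The requested component of w3 is -110.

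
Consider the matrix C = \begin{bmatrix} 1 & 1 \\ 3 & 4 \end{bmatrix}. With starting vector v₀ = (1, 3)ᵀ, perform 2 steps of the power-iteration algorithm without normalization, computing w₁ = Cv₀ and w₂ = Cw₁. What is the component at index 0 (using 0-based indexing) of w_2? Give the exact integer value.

w1 = Cv₀ = (4, 15)
w2 = Cw1 = (19, 72)
The requested component of w2 is 19.

19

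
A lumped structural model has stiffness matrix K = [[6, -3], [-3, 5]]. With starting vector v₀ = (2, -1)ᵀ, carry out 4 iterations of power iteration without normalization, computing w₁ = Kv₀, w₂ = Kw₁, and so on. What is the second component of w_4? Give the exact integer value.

-7459

w1 = Kv₀ = (15, -11)
w2 = Kw1 = (123, -100)
w3 = Kw2 = (1038, -869)
w4 = Kw3 = (8835, -7459)
The requested component of w4 is -7459.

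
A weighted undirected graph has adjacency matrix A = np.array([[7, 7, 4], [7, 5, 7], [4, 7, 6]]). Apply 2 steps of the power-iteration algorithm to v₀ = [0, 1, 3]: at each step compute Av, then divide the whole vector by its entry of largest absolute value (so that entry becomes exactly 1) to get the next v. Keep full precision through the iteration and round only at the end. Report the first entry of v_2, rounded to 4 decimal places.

Av0 = (19.00000, 26.00000, 25.00000); divide by 26.00000 → v1 = (0.73077, 1.00000, 0.96154)
Av1 = (15.96154, 16.84615, 15.69231); divide by 16.84615 → v2 = (0.94749, 1.00000, 0.93151)
Requested entry of v2: 415/438 = 0.9475

0.9475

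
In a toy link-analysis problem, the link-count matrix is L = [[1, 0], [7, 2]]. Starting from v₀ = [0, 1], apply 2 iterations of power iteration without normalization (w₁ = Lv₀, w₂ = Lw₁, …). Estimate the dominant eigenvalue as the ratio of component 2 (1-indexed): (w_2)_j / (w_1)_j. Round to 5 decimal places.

2.00000

w1 = Lv₀ = (1·0 + 0·1; 7·0 + 2·1) = (0, 2)
w2 = Lw1 = (1·0 + 0·2; 7·0 + 2·2) = (0, 4)
Ratio at component: 4 / 2 = 2.00000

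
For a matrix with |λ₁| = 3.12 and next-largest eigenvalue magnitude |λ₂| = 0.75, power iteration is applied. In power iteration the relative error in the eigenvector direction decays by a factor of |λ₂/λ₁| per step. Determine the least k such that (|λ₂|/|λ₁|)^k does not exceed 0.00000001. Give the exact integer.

13

|λ₂/λ₁| = 0.75/3.12 = 0.24038
Need k ≥ ln(0.00000001) / ln(0.24038) = -18.4207 / -1.4255 ≈ 12.922
Smallest integer k satisfying the bound: 13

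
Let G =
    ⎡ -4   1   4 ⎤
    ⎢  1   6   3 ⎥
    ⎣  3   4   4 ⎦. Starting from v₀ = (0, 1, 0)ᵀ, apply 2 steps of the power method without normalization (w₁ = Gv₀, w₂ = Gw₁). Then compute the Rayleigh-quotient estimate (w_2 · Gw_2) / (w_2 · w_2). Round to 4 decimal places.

9.2779

w1 = Gv₀ = ((-4)·0 + 1·1 + 4·0; 1·0 + 6·1 + 3·0; 3·0 + 4·1 + 4·0) = (1, 6, 4)
w2 = Gw1 = ((-4)·1 + 1·6 + 4·4; 1·1 + 6·6 + 3·4; 3·1 + 4·6 + 4·4) = (18, 49, 43)
Gw2 = (149, 441, 422)
w2·Gw2 = 18·149 + 49·441 + 43·422 = 42437; w2·w2 = 18·18 + 49·49 + 43·43 = 4574
λ ≈ 42437/4574 = 9.2779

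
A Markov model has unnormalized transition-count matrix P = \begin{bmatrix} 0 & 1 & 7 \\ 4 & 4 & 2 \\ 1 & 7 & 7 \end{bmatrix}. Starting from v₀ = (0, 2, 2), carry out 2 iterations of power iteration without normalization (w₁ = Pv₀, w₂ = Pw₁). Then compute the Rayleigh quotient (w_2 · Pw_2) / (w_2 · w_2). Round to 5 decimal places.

w1 = Pv₀ = (16, 12, 28)
w2 = Pw1 = (208, 168, 296)
Pw2 = (2240, 2096, 3456)
w2·Pw2 = 208·2240 + 168·2096 + 296·3456 = 1841024; w2·w2 = 208·208 + 168·168 + 296·296 = 159104
λ ≈ 1841024/159104 = 11.57120

11.57120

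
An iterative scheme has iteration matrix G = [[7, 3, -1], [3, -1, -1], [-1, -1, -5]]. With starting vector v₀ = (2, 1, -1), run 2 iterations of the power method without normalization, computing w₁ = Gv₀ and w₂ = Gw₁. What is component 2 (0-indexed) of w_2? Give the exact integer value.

-34

w1 = Gv₀ = (18, 6, 2)
w2 = Gw1 = (142, 46, -34)
The requested component of w2 is -34.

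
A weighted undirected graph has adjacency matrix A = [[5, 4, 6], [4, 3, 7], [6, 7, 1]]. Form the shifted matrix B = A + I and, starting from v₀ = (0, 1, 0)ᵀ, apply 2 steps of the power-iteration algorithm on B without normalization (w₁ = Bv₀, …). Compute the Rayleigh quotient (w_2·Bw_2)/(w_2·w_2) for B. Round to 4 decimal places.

B = A + I has rows (6, 4, 6); (4, 4, 7); (6, 7, 2)
w1 = Bv₀ = (6·0 + 4·1 + 6·0; 4·0 + 4·1 + 7·0; 6·0 + 7·1 + 2·0) = (4, 4, 7)
w2 = Bw1 = (6·4 + 4·4 + 6·7; 4·4 + 4·4 + 7·7; 6·4 + 7·4 + 2·7) = (82, 81, 66)
Bw2 = (1212, 1114, 1191)
w2·Bw2 = 268224; w2·w2 = 17641; μ ≈ 268224/17641 = 15.2046

15.2046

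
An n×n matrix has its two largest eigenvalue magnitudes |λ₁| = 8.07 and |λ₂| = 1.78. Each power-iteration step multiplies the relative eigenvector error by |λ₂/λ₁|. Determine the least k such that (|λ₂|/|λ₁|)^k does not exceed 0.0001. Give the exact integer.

|λ₂/λ₁| = 1.78/8.07 = 0.22057
Need k ≥ ln(0.0001) / ln(0.22057) = -9.2103 / -1.5115 ≈ 6.093
Smallest integer k satisfying the bound: 7

7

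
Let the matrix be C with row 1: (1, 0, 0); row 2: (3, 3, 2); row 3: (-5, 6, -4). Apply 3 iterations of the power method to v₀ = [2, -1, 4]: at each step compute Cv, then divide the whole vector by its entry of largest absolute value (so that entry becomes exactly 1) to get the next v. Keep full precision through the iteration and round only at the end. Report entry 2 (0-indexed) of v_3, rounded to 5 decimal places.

1.00000

Cv0 = (2.000000, 11.000000, -32.000000); divide by -32.000000 → v1 = (-0.062500, -0.343750, 1.000000)
Cv1 = (-0.062500, 0.781250, -5.750000); divide by -5.750000 → v2 = (0.010870, -0.135870, 1.000000)
Cv2 = (0.010870, 1.625000, -4.869565); divide by -4.869565 → v3 = (-0.002232, -0.333705, 1.000000)
Requested entry of v3: -896/-896 = 1.00000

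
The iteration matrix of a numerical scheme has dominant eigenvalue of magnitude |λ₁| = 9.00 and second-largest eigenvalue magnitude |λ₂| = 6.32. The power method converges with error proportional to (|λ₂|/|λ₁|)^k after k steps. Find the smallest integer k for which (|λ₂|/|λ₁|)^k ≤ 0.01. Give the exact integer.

14

|λ₂/λ₁| = 6.32/9.00 = 0.70222
Need k ≥ ln(0.01) / ln(0.70222) = -4.6052 / -0.3535 ≈ 13.027
Smallest integer k satisfying the bound: 14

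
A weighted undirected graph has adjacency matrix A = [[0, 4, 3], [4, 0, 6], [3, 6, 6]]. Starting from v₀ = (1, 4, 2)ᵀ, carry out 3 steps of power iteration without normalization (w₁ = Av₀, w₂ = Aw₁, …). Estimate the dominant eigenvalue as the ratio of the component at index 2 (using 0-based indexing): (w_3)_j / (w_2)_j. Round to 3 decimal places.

λ ≈ 12.250

w1 = Av₀ = (0·1 + 4·4 + 3·2; 4·1 + 0·4 + 6·2; 3·1 + 6·4 + 6·2) = (22, 16, 39)
w2 = Aw1 = (0·22 + 4·16 + 3·39; 4·22 + 0·16 + 6·39; 3·22 + 6·16 + 6·39) = (181, 322, 396)
w3 = Aw2 = (2476, 3100, 4851)
Ratio at component: 4851 / 396 = 12.250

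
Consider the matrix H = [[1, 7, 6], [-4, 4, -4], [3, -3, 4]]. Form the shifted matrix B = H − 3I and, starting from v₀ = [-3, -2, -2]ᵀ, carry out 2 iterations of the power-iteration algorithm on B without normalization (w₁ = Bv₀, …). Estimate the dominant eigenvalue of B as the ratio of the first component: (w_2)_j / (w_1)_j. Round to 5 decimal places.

μ ≈ -6.80000

B = H − 3I has rows (-2, 7, 6); (-4, 1, -4); (3, -3, 1)
w1 = Bv₀ = (-20, 18, -5)
w2 = Bw1 = (136, 118, -119)
Ratio: 136/-20 = -6.80000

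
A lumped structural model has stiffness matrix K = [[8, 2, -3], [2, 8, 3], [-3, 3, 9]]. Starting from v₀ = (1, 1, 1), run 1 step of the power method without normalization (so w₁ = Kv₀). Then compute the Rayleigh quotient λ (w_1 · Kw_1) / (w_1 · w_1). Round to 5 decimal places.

w1 = Kv₀ = (8·1 + 2·1 + (-3)·1; 2·1 + 8·1 + 3·1; (-3)·1 + 3·1 + 9·1) = (7, 13, 9)
Kw1 = (55, 145, 99)
w1·Kw1 = 7·55 + 13·145 + 9·99 = 3161; w1·w1 = 7·7 + 13·13 + 9·9 = 299
λ ≈ 3161/299 = 10.57191

10.57191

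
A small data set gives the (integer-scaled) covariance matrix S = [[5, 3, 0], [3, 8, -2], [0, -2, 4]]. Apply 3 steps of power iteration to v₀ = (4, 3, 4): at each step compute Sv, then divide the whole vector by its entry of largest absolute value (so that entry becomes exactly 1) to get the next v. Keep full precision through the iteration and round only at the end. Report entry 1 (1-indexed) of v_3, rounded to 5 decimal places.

0.66229

Sv0 = (29.000000, 28.000000, 10.000000); divide by 29.000000 → v1 = (1.000000, 0.965517, 0.344828)
Sv1 = (7.896552, 10.034483, -0.551724); divide by 10.034483 → v2 = (0.786942, 1.000000, -0.054983)
Sv2 = (6.934708, 10.470790, -2.219931); divide by 10.470790 → v3 = (0.662291, 1.000000, -0.212012)
Requested entry of v3: 2018/3047 = 0.66229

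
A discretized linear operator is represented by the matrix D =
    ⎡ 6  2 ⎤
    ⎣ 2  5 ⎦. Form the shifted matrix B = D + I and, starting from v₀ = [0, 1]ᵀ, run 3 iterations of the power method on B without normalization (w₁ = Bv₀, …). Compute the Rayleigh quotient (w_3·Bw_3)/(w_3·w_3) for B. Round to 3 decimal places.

B = D + I has rows (7, 2); (2, 6)
w1 = Bv₀ = (7·0 + 2·1; 2·0 + 6·1) = (2, 6)
w2 = Bw1 = (7·2 + 2·6; 2·2 + 6·6) = (26, 40)
w3 = Bw2 = (262, 292)
Bw3 = (2418, 2276)
w3·Bw3 = 1298108; w3·w3 = 153908; μ ≈ 1298108/153908 = 8.434

8.434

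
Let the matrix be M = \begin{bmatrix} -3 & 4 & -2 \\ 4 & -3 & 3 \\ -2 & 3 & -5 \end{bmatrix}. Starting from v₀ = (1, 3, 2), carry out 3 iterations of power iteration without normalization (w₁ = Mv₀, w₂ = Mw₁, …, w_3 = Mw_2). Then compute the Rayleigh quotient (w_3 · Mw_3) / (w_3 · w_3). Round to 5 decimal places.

w1 = Mv₀ = ((-3)·1 + 4·3 + (-2)·2; 4·1 + (-3)·3 + 3·2; (-2)·1 + 3·3 + (-5)·2) = (5, 1, -3)
w2 = Mw1 = ((-3)·5 + 4·1 + (-2)·(-3); 4·5 + (-3)·1 + 3·(-3); (-2)·5 + 3·1 + (-5)·(-3)) = (-5, 8, 8)
w3 = Mw2 = (31, -20, -6)
Mw3 = (-161, 166, -92)
w3·Mw3 = 31·(-161) + (-20)·166 + (-6)·(-92) = -7759; w3·w3 = 31·31 + (-20)·(-20) + (-6)·(-6) = 1397
λ ≈ -7759/1397 = -5.55404

-5.55404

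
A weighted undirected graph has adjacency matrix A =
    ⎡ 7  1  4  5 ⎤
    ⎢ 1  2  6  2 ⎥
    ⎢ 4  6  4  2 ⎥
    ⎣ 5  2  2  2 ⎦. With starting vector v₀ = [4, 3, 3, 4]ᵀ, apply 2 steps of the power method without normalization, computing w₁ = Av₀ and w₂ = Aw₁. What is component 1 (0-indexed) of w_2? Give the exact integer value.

w1 = Av₀ = (7·4 + 1·3 + 4·3 + 5·4; 1·4 + 2·3 + 6·3 + 2·4; 4·4 + 6·3 + 4·3 + 2·4; 5·4 + 2·3 + 2·3 + 2·4) = (63, 36, 54, 40)
w2 = Aw1 = (7·63 + 1·36 + 4·54 + 5·40; 1·63 + 2·36 + 6·54 + 2·40; 4·63 + 6·36 + 4·54 + 2·40; 5·63 + 2·36 + 2·54 + 2·40) = (893, 539, 764, 575)
The requested component of w2 is 539.

539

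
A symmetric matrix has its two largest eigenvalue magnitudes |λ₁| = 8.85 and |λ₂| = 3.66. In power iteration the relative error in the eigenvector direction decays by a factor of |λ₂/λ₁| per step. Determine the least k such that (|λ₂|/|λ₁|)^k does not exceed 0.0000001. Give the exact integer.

|λ₂/λ₁| = 3.66/8.85 = 0.41356
Need k ≥ ln(0.0000001) / ln(0.41356) = -16.1181 / -0.8830 ≈ 18.255
Smallest integer k satisfying the bound: 19

19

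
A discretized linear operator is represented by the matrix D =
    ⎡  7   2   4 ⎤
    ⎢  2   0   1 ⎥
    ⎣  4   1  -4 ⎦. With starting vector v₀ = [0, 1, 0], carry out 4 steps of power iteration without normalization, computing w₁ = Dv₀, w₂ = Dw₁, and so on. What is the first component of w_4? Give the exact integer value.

1388

w1 = Dv₀ = (7·0 + 2·1 + 4·0; 2·0 + 0·1 + 1·0; 4·0 + 1·1 + (-4)·0) = (2, 0, 1)
w2 = Dw1 = (7·2 + 2·0 + 4·1; 2·2 + 0·0 + 1·1; 4·2 + 1·0 + (-4)·1) = (18, 5, 4)
w3 = Dw2 = (152, 40, 61)
w4 = Dw3 = (1388, 365, 404)
The requested component of w4 is 1388.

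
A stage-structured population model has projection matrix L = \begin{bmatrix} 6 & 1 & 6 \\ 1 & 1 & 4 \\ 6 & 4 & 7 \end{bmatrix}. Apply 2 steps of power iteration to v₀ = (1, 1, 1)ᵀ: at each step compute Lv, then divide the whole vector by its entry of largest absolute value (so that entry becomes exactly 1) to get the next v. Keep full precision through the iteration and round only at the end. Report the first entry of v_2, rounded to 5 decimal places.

0.84163

Lv0 = (13.000000, 6.000000, 17.000000); divide by 17.000000 → v1 = (0.764706, 0.352941, 1.000000)
Lv1 = (10.941176, 5.117647, 13.000000); divide by 13.000000 → v2 = (0.841629, 0.393665, 1.000000)
Requested entry of v2: 186/221 = 0.84163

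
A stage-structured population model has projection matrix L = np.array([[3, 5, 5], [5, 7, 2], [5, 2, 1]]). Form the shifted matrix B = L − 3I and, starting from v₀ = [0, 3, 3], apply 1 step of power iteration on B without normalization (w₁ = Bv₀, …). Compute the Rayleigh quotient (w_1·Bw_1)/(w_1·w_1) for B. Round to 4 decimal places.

μ ≈ 5.4706

B = L − 3I has rows (0, 5, 5); (5, 4, 2); (5, 2, -2)
w1 = Bv₀ = (0·0 + 5·3 + 5·3; 5·0 + 4·3 + 2·3; 5·0 + 2·3 + (-2)·3) = (30, 18, 0)
Bw1 = (90, 222, 186)
w1·Bw1 = 6696; w1·w1 = 1224; μ ≈ 6696/1224 = 5.4706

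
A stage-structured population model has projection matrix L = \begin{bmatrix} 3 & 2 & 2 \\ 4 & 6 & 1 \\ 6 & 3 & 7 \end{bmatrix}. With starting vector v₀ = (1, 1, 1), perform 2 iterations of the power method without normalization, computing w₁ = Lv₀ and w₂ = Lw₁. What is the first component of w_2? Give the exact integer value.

75

w1 = Lv₀ = (7, 11, 16)
w2 = Lw1 = (75, 110, 187)
The requested component of w2 is 75.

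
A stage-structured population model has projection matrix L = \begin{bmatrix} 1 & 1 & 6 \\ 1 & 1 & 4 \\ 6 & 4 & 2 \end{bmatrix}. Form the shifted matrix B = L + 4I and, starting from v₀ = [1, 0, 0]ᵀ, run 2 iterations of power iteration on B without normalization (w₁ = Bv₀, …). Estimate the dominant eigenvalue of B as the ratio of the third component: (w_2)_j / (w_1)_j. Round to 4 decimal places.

B = L + 4I has rows (5, 1, 6); (1, 5, 4); (6, 4, 6)
w1 = Bv₀ = (5, 1, 6)
w2 = Bw1 = (62, 34, 70)
Ratio: 70/6 = 11.6667

μ ≈ 11.6667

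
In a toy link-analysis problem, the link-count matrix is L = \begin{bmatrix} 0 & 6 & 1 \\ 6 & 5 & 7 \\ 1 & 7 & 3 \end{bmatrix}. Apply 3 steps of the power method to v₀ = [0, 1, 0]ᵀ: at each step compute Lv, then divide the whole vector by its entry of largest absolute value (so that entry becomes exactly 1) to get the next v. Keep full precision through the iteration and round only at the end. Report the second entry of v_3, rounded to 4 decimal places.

Lv0 = (6.00000, 5.00000, 7.00000); divide by 7.00000 → v1 = (0.85714, 0.71429, 1.00000)
Lv1 = (5.28571, 15.71429, 8.85714); divide by 15.71429 → v2 = (0.33636, 1.00000, 0.56364)
Lv2 = (6.56364, 10.96364, 9.02727); divide by 10.96364 → v3 = (0.59867, 1.00000, 0.82338)
Requested entry of v3: 1206/1206 = 1.0000

1.0000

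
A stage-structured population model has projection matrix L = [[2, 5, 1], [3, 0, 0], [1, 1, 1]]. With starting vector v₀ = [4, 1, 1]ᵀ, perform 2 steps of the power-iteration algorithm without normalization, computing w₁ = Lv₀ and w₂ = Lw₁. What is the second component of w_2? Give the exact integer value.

42

w1 = Lv₀ = (14, 12, 6)
w2 = Lw1 = (94, 42, 32)
The requested component of w2 is 42.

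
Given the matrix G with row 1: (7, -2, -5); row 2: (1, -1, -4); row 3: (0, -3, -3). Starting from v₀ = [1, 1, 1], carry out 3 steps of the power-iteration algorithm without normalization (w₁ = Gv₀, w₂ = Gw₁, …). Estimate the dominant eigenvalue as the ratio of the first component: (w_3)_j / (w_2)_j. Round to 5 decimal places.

1.57895

w1 = Gv₀ = (7·1 + (-2)·1 + (-5)·1; 1·1 + (-1)·1 + (-4)·1; 0·1 + (-3)·1 + (-3)·1) = (0, -4, -6)
w2 = Gw1 = (7·0 + (-2)·(-4) + (-5)·(-6); 1·0 + (-1)·(-4) + (-4)·(-6); 0·0 + (-3)·(-4) + (-3)·(-6)) = (38, 28, 30)
w3 = Gw2 = (60, -110, -174)
Ratio at component: 60 / 38 = 1.57895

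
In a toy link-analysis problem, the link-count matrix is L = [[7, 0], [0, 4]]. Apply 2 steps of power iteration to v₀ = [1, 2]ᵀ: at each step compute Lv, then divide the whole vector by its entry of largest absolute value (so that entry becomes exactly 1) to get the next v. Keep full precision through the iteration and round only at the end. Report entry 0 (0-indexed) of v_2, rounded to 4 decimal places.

Lv0 = (7.00000, 8.00000); divide by 8.00000 → v1 = (0.87500, 1.00000)
Lv1 = (6.12500, 4.00000); divide by 6.12500 → v2 = (1.00000, 0.65306)
Requested entry of v2: 49/49 = 1.0000

1.0000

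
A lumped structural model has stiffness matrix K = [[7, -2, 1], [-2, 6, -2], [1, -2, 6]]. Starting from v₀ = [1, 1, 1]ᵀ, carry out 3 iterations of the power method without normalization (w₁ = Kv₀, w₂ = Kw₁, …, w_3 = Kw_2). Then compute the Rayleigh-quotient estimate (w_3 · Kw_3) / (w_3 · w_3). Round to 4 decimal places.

λ ≈ 9.4884

w1 = Kv₀ = (7·1 + (-2)·1 + 1·1; (-2)·1 + 6·1 + (-2)·1; 1·1 + (-2)·1 + 6·1) = (6, 2, 5)
w2 = Kw1 = (7·6 + (-2)·2 + 1·5; (-2)·6 + 6·2 + (-2)·5; 1·6 + (-2)·2 + 6·5) = (43, -10, 32)
w3 = Kw2 = (353, -210, 255)
Kw3 = (3146, -2476, 2303)
w3·Kw3 = 353·3146 + (-210)·(-2476) + 255·2303 = 2217763; w3·w3 = 353·353 + (-210)·(-210) + 255·255 = 233734
λ ≈ 2217763/233734 = 9.4884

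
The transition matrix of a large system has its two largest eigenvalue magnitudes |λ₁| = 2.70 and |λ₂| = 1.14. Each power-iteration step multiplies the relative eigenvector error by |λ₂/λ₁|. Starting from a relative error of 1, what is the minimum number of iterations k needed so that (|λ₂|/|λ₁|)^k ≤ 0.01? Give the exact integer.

6

|λ₂/λ₁| = 1.14/2.70 = 0.42222
Need k ≥ ln(0.01) / ln(0.42222) = -4.6052 / -0.8622 ≈ 5.341
Smallest integer k satisfying the bound: 6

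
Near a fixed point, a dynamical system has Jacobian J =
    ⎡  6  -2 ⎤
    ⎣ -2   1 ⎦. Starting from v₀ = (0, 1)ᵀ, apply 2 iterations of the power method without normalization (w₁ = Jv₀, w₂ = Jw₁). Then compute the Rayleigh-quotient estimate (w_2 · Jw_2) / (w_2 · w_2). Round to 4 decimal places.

w1 = Jv₀ = (6·0 + (-2)·1; (-2)·0 + 1·1) = (-2, 1)
w2 = Jw1 = (6·(-2) + (-2)·1; (-2)·(-2) + 1·1) = (-14, 5)
Jw2 = (-94, 33)
w2·Jw2 = (-14)·(-94) + 5·33 = 1481; w2·w2 = (-14)·(-14) + 5·5 = 221
λ ≈ 1481/221 = 6.7014

λ ≈ 6.7014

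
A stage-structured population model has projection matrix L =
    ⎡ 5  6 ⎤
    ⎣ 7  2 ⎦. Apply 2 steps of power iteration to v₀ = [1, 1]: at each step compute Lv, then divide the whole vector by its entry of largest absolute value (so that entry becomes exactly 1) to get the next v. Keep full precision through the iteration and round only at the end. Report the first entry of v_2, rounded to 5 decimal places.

1.00000

Lv0 = (11.000000, 9.000000); divide by 11.000000 → v1 = (1.000000, 0.818182)
Lv1 = (9.909091, 8.636364); divide by 9.909091 → v2 = (1.000000, 0.871560)
Requested entry of v2: 109/109 = 1.00000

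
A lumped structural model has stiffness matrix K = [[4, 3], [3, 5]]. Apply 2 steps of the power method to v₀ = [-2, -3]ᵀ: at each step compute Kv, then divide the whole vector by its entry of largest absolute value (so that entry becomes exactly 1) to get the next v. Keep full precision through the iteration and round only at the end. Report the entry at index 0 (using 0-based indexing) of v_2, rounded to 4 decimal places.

Kv0 = (-17.00000, -21.00000); divide by -21.00000 → v1 = (0.80952, 1.00000)
Kv1 = (6.23810, 7.42857); divide by 7.42857 → v2 = (0.83974, 1.00000)
Requested entry of v2: -131/-156 = 0.8397

0.8397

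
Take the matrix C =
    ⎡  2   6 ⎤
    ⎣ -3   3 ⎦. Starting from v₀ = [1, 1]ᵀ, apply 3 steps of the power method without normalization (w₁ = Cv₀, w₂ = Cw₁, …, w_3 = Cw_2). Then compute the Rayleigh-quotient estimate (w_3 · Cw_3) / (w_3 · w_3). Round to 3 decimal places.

λ ≈ 4.031

w1 = Cv₀ = (8, 0)
w2 = Cw1 = (16, -24)
w3 = Cw2 = (-112, -120)
Cw3 = (-944, -24)
w3·Cw3 = (-112)·(-944) + (-120)·(-24) = 108608; w3·w3 = (-112)·(-112) + (-120)·(-120) = 26944
λ ≈ 108608/26944 = 4.031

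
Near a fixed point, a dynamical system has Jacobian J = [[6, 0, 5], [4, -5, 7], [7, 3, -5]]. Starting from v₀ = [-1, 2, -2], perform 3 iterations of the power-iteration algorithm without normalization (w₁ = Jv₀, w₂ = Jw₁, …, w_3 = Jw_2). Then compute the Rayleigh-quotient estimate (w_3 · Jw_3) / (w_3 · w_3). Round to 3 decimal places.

w1 = Jv₀ = (-16, -28, 9)
w2 = Jw1 = (-51, 139, -241)
w3 = Jw2 = (-1511, -2586, 1265)
Jw3 = (-2741, 15741, -24660)
w3·Jw3 = (-1511)·(-2741) + (-2586)·15741 + 1265·(-24660) = -67759475; w3·w3 = (-1511)·(-1511) + (-2586)·(-2586) + 1265·1265 = 10570742
λ ≈ -67759475/10570742 = -6.410

λ ≈ -6.410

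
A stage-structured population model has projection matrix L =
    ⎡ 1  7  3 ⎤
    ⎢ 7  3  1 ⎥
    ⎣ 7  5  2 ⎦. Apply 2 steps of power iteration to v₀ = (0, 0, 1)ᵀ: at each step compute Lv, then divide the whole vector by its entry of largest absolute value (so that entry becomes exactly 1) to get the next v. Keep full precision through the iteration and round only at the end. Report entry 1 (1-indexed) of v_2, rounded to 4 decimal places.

Lv0 = (3.00000, 1.00000, 2.00000); divide by 3.00000 → v1 = (1.00000, 0.33333, 0.66667)
Lv1 = (5.33333, 8.66667, 10.00000); divide by 10.00000 → v2 = (0.53333, 0.86667, 1.00000)
Requested entry of v2: 16/30 = 0.5333

0.5333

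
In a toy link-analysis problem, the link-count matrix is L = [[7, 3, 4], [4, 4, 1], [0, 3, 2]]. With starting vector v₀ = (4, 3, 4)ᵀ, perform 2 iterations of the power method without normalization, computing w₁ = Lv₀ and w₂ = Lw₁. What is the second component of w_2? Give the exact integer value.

357

w1 = Lv₀ = (53, 32, 17)
w2 = Lw1 = (535, 357, 130)
The requested component of w2 is 357.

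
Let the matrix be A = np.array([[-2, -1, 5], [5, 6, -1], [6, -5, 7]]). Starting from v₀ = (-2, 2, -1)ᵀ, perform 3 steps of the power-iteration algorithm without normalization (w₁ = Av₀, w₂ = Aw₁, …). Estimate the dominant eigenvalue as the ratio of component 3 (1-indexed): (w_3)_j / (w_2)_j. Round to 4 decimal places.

w1 = Av₀ = (-3, 3, -29)
w2 = Aw1 = (-142, 32, -236)
w3 = Aw2 = (-928, -282, -2664)
Ratio at component: -2664 / -236 = 11.2881

λ ≈ 11.2881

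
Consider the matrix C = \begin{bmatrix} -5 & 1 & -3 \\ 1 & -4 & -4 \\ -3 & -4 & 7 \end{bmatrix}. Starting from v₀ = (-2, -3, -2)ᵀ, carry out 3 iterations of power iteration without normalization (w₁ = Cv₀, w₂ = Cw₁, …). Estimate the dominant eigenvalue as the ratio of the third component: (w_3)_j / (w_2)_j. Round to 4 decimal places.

1.2530

w1 = Cv₀ = (13, 18, 4)
w2 = Cw1 = (-59, -75, -83)
w3 = Cw2 = (469, 573, -104)
Ratio at component: -104 / -83 = 1.2530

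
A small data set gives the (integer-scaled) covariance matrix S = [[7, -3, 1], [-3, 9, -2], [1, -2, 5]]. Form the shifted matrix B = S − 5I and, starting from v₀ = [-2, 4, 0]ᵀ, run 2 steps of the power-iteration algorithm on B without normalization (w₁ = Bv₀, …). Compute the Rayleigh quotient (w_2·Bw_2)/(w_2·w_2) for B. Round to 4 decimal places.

μ ≈ 6.8727

B = S − 5I has rows (2, -3, 1); (-3, 4, -2); (1, -2, 0)
w1 = Bv₀ = (2·(-2) + (-3)·4 + 1·0; (-3)·(-2) + 4·4 + (-2)·0; 1·(-2) + (-2)·4 + 0·0) = (-16, 22, -10)
w2 = Bw1 = (2·(-16) + (-3)·22 + 1·(-10); (-3)·(-16) + 4·22 + (-2)·(-10); 1·(-16) + (-2)·22 + 0·(-10)) = (-108, 156, -60)
Bw2 = (-744, 1068, -420)
w2·Bw2 = 272160; w2·w2 = 39600; μ ≈ 272160/39600 = 6.8727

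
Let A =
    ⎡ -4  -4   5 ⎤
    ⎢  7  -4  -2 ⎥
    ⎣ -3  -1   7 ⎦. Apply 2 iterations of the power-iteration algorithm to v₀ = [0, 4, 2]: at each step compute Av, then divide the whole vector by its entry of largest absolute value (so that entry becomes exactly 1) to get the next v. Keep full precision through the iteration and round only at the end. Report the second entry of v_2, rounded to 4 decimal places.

0.1169

Av0 = (-6.00000, -20.00000, 10.00000); divide by -20.00000 → v1 = (0.30000, 1.00000, -0.50000)
Av1 = (-7.70000, -0.90000, -5.40000); divide by -7.70000 → v2 = (1.00000, 0.11688, 0.70130)
Requested entry of v2: 18/154 = 0.1169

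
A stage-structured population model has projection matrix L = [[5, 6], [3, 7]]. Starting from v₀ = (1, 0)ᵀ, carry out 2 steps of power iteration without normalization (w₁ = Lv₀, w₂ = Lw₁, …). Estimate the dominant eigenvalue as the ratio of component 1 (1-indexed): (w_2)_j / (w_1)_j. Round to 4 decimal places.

8.6000

w1 = Lv₀ = (5·1 + 6·0; 3·1 + 7·0) = (5, 3)
w2 = Lw1 = (5·5 + 6·3; 3·5 + 7·3) = (43, 36)
Ratio at component: 43 / 5 = 8.6000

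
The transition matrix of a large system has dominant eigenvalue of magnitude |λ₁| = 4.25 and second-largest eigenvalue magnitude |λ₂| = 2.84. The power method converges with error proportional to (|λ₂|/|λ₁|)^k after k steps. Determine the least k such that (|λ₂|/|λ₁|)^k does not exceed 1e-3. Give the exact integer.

18

|λ₂/λ₁| = 2.84/4.25 = 0.66824
Need k ≥ ln(1e-3) / ln(0.66824) = -6.9078 / -0.4031 ≈ 17.136
Smallest integer k satisfying the bound: 18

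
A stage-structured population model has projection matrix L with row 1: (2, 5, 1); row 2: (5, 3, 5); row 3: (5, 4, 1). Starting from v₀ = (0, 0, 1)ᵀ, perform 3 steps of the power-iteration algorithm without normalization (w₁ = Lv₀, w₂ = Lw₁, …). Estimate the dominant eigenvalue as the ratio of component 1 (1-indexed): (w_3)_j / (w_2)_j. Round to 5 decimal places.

7.39286

w1 = Lv₀ = (2·0 + 5·0 + 1·1; 5·0 + 3·0 + 5·1; 5·0 + 4·0 + 1·1) = (1, 5, 1)
w2 = Lw1 = (2·1 + 5·5 + 1·1; 5·1 + 3·5 + 5·1; 5·1 + 4·5 + 1·1) = (28, 25, 26)
w3 = Lw2 = (207, 345, 266)
Ratio at component: 207 / 28 = 7.39286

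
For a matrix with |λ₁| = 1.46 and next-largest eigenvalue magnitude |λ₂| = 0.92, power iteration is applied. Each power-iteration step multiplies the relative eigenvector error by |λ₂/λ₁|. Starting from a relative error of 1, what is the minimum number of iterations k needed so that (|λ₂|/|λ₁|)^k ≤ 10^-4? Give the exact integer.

20

|λ₂/λ₁| = 0.92/1.46 = 0.63014
Need k ≥ ln(10^-4) / ln(0.63014) = -9.2103 / -0.4618 ≈ 19.944
Smallest integer k satisfying the bound: 20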